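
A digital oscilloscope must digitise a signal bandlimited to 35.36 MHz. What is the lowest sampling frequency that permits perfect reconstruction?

70.72 MHz

Nyquist rate = 2 × 35.36 MHz = 70.72 MHz.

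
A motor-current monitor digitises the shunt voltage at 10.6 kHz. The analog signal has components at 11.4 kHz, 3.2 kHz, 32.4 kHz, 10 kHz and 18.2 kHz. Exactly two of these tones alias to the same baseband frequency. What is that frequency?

0.6 kHz

fs/2 = 5.3 kHz.
11.4 kHz mod fs = 0.8 kHz.
0.8 kHz ≤ fs/2 = 5.3 kHz, appears at 0.8 kHz.
3.2 kHz ≤ fs/2 = 5.3 kHz, passes unchanged.
32.4 kHz mod fs = 0.6 kHz.
0.6 kHz ≤ fs/2 = 5.3 kHz, appears at 0.6 kHz.
10 kHz > fs/2 = 5.3 kHz, folds to fs − 10 kHz = 0.6 kHz.
18.2 kHz mod fs = 7.6 kHz.
7.6 kHz > fs/2 = 5.3 kHz, folds to fs − 7.6 kHz = 3 kHz.
10 kHz and 32.4 kHz both map to 0.6 kHz.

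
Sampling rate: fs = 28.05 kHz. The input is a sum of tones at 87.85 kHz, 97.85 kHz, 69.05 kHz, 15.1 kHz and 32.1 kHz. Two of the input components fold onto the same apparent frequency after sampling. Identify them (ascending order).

fs/2 = 14.025 kHz.
87.85 kHz mod fs = 3.7 kHz.
3.7 kHz ≤ fs/2 = 14.025 kHz, appears at 3.7 kHz.
97.85 kHz mod fs = 13.7 kHz.
13.7 kHz ≤ fs/2 = 14.025 kHz, appears at 13.7 kHz.
69.05 kHz mod fs = 12.95 kHz.
12.95 kHz ≤ fs/2 = 14.025 kHz, appears at 12.95 kHz.
15.1 kHz > fs/2 = 14.025 kHz, folds to fs − 15.1 kHz = 12.95 kHz.
32.1 kHz mod fs = 4.05 kHz.
4.05 kHz ≤ fs/2 = 14.025 kHz, appears at 4.05 kHz.
15.1 kHz and 69.05 kHz both map to 12.95 kHz.

15.1 kHz, 69.05 kHz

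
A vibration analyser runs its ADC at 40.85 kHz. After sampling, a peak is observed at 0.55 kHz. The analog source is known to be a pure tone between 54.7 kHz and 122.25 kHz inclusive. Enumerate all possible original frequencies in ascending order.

81.15 kHz, 82.25 kHz, 122 kHz

Frequencies that alias to 0.55 kHz are k·fs ± 0.55 kHz for integer k ≥ 0.
k=0: 0.55 kHz.
k=1: 40.3 kHz, 41.4 kHz.
k=2: 81.15 kHz, 82.25 kHz.
k=3: 122 kHz, 123.1 kHz.
k=4: 162.85 kHz, 163.95 kHz.
Within [54.7 kHz, 122.25 kHz]: 81.15 kHz, 82.25 kHz, 122 kHz.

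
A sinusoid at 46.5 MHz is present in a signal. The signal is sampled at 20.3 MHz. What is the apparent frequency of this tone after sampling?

46.5 MHz mod fs = 5.9 MHz.
5.9 MHz ≤ fs/2 = 10.15 MHz, appears at 5.9 MHz.

5.9 MHz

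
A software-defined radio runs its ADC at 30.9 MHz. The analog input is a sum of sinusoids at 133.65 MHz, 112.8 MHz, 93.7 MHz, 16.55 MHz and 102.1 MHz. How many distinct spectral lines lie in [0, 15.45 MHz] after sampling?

fs/2 = 15.45 MHz.
133.65 MHz mod fs = 10.05 MHz.
10.05 MHz ≤ fs/2 = 15.45 MHz, appears at 10.05 MHz.
112.8 MHz mod fs = 20.1 MHz.
20.1 MHz > fs/2 = 15.45 MHz, folds to fs − 20.1 MHz = 10.8 MHz.
93.7 MHz mod fs = 1 MHz.
1 MHz ≤ fs/2 = 15.45 MHz, appears at 1 MHz.
16.55 MHz > fs/2 = 15.45 MHz, folds to fs − 16.55 MHz = 14.35 MHz.
102.1 MHz mod fs = 9.4 MHz.
9.4 MHz ≤ fs/2 = 15.45 MHz, appears at 9.4 MHz.
Distinct values: {1 MHz, 9.4 MHz, 10.05 MHz, 10.8 MHz, 14.35 MHz} → 5.

5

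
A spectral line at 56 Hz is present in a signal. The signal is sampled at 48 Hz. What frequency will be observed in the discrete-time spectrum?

56 Hz mod fs = 8 Hz.
8 Hz ≤ fs/2 = 24 Hz, appears at 8 Hz.

8 Hz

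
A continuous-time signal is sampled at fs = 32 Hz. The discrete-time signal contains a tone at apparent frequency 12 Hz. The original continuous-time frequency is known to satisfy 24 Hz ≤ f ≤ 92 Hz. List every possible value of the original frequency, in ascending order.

Frequencies that alias to 12 Hz are k·fs ± 12 Hz for integer k ≥ 0.
k=0: 12 Hz.
k=1: 20 Hz, 44 Hz.
k=2: 52 Hz, 76 Hz.
k=3: 84 Hz, 108 Hz.
k=4: 116 Hz, 140 Hz.
Within [24 Hz, 92 Hz]: 44 Hz, 52 Hz, 76 Hz, 84 Hz.

44 Hz, 52 Hz, 76 Hz, 84 Hz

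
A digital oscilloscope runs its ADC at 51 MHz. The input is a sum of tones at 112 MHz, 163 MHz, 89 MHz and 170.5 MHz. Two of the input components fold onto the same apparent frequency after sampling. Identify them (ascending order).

fs/2 = 25.5 MHz.
112 MHz mod fs = 10 MHz.
10 MHz ≤ fs/2 = 25.5 MHz, appears at 10 MHz.
163 MHz mod fs = 10 MHz.
10 MHz ≤ fs/2 = 25.5 MHz, appears at 10 MHz.
89 MHz mod fs = 38 MHz.
38 MHz > fs/2 = 25.5 MHz, folds to fs − 38 MHz = 13 MHz.
170.5 MHz mod fs = 17.5 MHz.
17.5 MHz ≤ fs/2 = 25.5 MHz, appears at 17.5 MHz.
112 MHz and 163 MHz both map to 10 MHz.

112 MHz, 163 MHz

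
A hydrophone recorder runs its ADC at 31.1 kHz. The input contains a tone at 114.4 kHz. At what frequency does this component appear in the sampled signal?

114.4 kHz mod fs = 21.1 kHz.
21.1 kHz > fs/2 = 15.55 kHz, folds to fs − 21.1 kHz = 10 kHz.

10 kHz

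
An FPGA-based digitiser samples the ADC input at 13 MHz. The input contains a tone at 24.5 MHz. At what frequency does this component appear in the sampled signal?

24.5 MHz mod fs = 11.5 MHz.
11.5 MHz > fs/2 = 6.5 MHz, folds to fs − 11.5 MHz = 1.5 MHz.

1.5 MHz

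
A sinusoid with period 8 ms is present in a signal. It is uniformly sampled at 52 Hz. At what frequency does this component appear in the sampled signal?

21 Hz

T = 8 ms → f = 1/T = 125 Hz.
125 Hz mod fs = 21 Hz.
21 Hz ≤ fs/2 = 26 Hz, appears at 21 Hz.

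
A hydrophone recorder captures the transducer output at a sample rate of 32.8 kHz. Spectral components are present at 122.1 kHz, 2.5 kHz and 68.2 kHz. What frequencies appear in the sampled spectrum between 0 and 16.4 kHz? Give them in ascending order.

fs/2 = 16.4 kHz.
122.1 kHz mod fs = 23.7 kHz.
23.7 kHz > fs/2 = 16.4 kHz, folds to fs − 23.7 kHz = 9.1 kHz.
2.5 kHz ≤ fs/2 = 16.4 kHz, passes unchanged.
68.2 kHz mod fs = 2.6 kHz.
2.6 kHz ≤ fs/2 = 16.4 kHz, appears at 2.6 kHz.
Distinct values: {2.5 kHz, 2.6 kHz, 9.1 kHz}.

2.5 kHz, 2.6 kHz, 9.1 kHz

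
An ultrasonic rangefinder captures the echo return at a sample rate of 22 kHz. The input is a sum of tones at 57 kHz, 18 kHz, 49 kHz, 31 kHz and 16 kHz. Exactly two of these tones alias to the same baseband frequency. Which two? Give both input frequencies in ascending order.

31 kHz, 57 kHz

fs/2 = 11 kHz.
57 kHz mod fs = 13 kHz.
13 kHz > fs/2 = 11 kHz, folds to fs − 13 kHz = 9 kHz.
18 kHz > fs/2 = 11 kHz, folds to fs − 18 kHz = 4 kHz.
49 kHz mod fs = 5 kHz.
5 kHz ≤ fs/2 = 11 kHz, appears at 5 kHz.
31 kHz mod fs = 9 kHz.
9 kHz ≤ fs/2 = 11 kHz, appears at 9 kHz.
16 kHz > fs/2 = 11 kHz, folds to fs − 16 kHz = 6 kHz.
31 kHz and 57 kHz both map to 9 kHz.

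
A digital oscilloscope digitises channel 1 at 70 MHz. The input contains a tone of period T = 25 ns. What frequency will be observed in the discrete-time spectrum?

T = 25 ns → f = 1/T = 40 MHz.
40 MHz > fs/2 = 35 MHz, folds to fs − 40 MHz = 30 MHz.

30 MHz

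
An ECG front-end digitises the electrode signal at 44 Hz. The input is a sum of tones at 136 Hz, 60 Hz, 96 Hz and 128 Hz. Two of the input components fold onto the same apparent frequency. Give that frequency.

fs/2 = 22 Hz.
136 Hz mod fs = 4 Hz.
4 Hz ≤ fs/2 = 22 Hz, appears at 4 Hz.
60 Hz mod fs = 16 Hz.
16 Hz ≤ fs/2 = 22 Hz, appears at 16 Hz.
96 Hz mod fs = 8 Hz.
8 Hz ≤ fs/2 = 22 Hz, appears at 8 Hz.
128 Hz mod fs = 40 Hz.
40 Hz > fs/2 = 22 Hz, folds to fs − 40 Hz = 4 Hz.
128 Hz and 136 Hz both map to 4 Hz.

4 Hz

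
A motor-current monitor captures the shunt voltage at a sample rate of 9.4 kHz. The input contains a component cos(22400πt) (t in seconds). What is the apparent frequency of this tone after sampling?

1.8 kHz

ω = 22400π rad/s → f = ω/(2π) = 11200 Hz = 11.2 kHz.
11.2 kHz mod fs = 1.8 kHz.
1.8 kHz ≤ fs/2 = 4.7 kHz, appears at 1.8 kHz.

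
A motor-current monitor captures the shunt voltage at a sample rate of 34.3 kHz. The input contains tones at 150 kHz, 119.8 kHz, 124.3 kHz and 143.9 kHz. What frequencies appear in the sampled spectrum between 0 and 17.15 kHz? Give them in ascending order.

fs/2 = 17.15 kHz.
150 kHz mod fs = 12.8 kHz.
12.8 kHz ≤ fs/2 = 17.15 kHz, appears at 12.8 kHz.
119.8 kHz mod fs = 16.9 kHz.
16.9 kHz ≤ fs/2 = 17.15 kHz, appears at 16.9 kHz.
124.3 kHz mod fs = 21.4 kHz.
21.4 kHz > fs/2 = 17.15 kHz, folds to fs − 21.4 kHz = 12.9 kHz.
143.9 kHz mod fs = 6.7 kHz.
6.7 kHz ≤ fs/2 = 17.15 kHz, appears at 6.7 kHz.
Distinct values: {6.7 kHz, 12.8 kHz, 12.9 kHz, 16.9 kHz}.

6.7 kHz, 12.8 kHz, 12.9 kHz, 16.9 kHz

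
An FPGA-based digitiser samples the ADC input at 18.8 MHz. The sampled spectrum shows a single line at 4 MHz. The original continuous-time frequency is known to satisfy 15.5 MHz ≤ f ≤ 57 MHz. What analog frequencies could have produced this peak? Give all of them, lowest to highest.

22.8 MHz, 33.6 MHz, 41.6 MHz, 52.4 MHz

Frequencies that alias to 4 MHz are k·fs ± 4 MHz for integer k ≥ 0.
k=0: 4 MHz.
k=1: 14.8 MHz, 22.8 MHz.
k=2: 33.6 MHz, 41.6 MHz.
k=3: 52.4 MHz, 60.4 MHz.
k=4: 71.2 MHz, 79.2 MHz.
Within [15.5 MHz, 57 MHz]: 22.8 MHz, 33.6 MHz, 41.6 MHz, 52.4 MHz.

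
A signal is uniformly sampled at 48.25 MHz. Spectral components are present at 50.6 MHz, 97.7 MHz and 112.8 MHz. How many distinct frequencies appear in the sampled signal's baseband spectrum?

fs/2 = 24.125 MHz.
50.6 MHz mod fs = 2.35 MHz.
2.35 MHz ≤ fs/2 = 24.125 MHz, appears at 2.35 MHz.
97.7 MHz mod fs = 1.2 MHz.
1.2 MHz ≤ fs/2 = 24.125 MHz, appears at 1.2 MHz.
112.8 MHz mod fs = 16.3 MHz.
16.3 MHz ≤ fs/2 = 24.125 MHz, appears at 16.3 MHz.
Distinct values: {1.2 MHz, 2.35 MHz, 16.3 MHz} → 3.

3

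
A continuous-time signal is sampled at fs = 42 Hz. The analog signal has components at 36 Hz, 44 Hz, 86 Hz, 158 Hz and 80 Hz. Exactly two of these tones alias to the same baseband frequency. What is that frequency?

fs/2 = 21 Hz.
36 Hz > fs/2 = 21 Hz, folds to fs − 36 Hz = 6 Hz.
44 Hz mod fs = 2 Hz.
2 Hz ≤ fs/2 = 21 Hz, appears at 2 Hz.
86 Hz mod fs = 2 Hz.
2 Hz ≤ fs/2 = 21 Hz, appears at 2 Hz.
158 Hz mod fs = 32 Hz.
32 Hz > fs/2 = 21 Hz, folds to fs − 32 Hz = 10 Hz.
80 Hz mod fs = 38 Hz.
38 Hz > fs/2 = 21 Hz, folds to fs − 38 Hz = 4 Hz.
44 Hz and 86 Hz both map to 2 Hz.

2 Hz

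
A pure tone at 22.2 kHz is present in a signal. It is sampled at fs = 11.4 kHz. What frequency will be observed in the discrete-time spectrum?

22.2 kHz mod fs = 10.8 kHz.
10.8 kHz > fs/2 = 5.7 kHz, folds to fs − 10.8 kHz = 0.6 kHz.

0.6 kHz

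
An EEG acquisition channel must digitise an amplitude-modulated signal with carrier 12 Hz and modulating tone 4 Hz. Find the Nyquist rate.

32 Hz

AM sidebands sit at fc ± fm = 8 Hz and 16 Hz.
Highest-frequency component: 16 Hz.
Nyquist rate = 2 × 16 Hz = 32 Hz.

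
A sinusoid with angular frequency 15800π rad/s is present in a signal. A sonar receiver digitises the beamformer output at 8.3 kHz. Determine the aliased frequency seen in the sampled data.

0.4 kHz

ω = 15800π rad/s → f = ω/(2π) = 7900 Hz = 7.9 kHz.
7.9 kHz > fs/2 = 4.15 kHz, folds to fs − 7.9 kHz = 0.4 kHz.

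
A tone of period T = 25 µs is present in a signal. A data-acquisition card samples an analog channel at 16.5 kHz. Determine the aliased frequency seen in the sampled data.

7 kHz

T = 25 µs → f = 1/T = 40 kHz.
40 kHz mod fs = 7 kHz.
7 kHz ≤ fs/2 = 8.25 kHz, appears at 7 kHz.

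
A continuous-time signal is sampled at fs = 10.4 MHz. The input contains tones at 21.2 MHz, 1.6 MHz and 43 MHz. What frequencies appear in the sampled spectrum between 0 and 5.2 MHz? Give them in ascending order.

0.4 MHz, 1.4 MHz, 1.6 MHz

fs/2 = 5.2 MHz.
21.2 MHz mod fs = 0.4 MHz.
0.4 MHz ≤ fs/2 = 5.2 MHz, appears at 0.4 MHz.
1.6 MHz ≤ fs/2 = 5.2 MHz, passes unchanged.
43 MHz mod fs = 1.4 MHz.
1.4 MHz ≤ fs/2 = 5.2 MHz, appears at 1.4 MHz.
Distinct values: {0.4 MHz, 1.4 MHz, 1.6 MHz}.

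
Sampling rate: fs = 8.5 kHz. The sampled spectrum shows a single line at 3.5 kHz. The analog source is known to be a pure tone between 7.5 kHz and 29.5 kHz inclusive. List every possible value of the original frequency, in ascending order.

Frequencies that alias to 3.5 kHz are k·fs ± 3.5 kHz for integer k ≥ 0.
k=0: 3.5 kHz.
k=1: 5 kHz, 12 kHz.
k=2: 13.5 kHz, 20.5 kHz.
k=3: 22 kHz, 29 kHz.
k=4: 30.5 kHz, 37.5 kHz.
Within [7.5 kHz, 29.5 kHz]: 12 kHz, 13.5 kHz, 20.5 kHz, 22 kHz, 29 kHz.

12 kHz, 13.5 kHz, 20.5 kHz, 22 kHz, 29 kHz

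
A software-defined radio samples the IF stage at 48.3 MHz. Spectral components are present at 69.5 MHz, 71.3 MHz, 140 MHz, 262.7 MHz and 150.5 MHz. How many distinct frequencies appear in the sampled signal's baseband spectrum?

4

fs/2 = 24.15 MHz.
69.5 MHz mod fs = 21.2 MHz.
21.2 MHz ≤ fs/2 = 24.15 MHz, appears at 21.2 MHz.
71.3 MHz mod fs = 23 MHz.
23 MHz ≤ fs/2 = 24.15 MHz, appears at 23 MHz.
140 MHz mod fs = 43.4 MHz.
43.4 MHz > fs/2 = 24.15 MHz, folds to fs − 43.4 MHz = 4.9 MHz.
262.7 MHz mod fs = 21.2 MHz.
21.2 MHz ≤ fs/2 = 24.15 MHz, appears at 21.2 MHz.
150.5 MHz mod fs = 5.6 MHz.
5.6 MHz ≤ fs/2 = 24.15 MHz, appears at 5.6 MHz.
Distinct values: {4.9 MHz, 5.6 MHz, 21.2 MHz, 23 MHz} → 4.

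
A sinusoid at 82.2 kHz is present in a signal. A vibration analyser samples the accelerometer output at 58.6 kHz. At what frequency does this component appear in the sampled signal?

82.2 kHz mod fs = 23.6 kHz.
23.6 kHz ≤ fs/2 = 29.3 kHz, appears at 23.6 kHz.

23.6 kHz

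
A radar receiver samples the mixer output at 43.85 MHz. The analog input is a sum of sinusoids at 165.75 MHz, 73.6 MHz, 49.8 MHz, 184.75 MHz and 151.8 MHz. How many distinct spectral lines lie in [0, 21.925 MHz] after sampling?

fs/2 = 21.925 MHz.
165.75 MHz mod fs = 34.2 MHz.
34.2 MHz > fs/2 = 21.925 MHz, folds to fs − 34.2 MHz = 9.65 MHz.
73.6 MHz mod fs = 29.75 MHz.
29.75 MHz > fs/2 = 21.925 MHz, folds to fs − 29.75 MHz = 14.1 MHz.
49.8 MHz mod fs = 5.95 MHz.
5.95 MHz ≤ fs/2 = 21.925 MHz, appears at 5.95 MHz.
184.75 MHz mod fs = 9.35 MHz.
9.35 MHz ≤ fs/2 = 21.925 MHz, appears at 9.35 MHz.
151.8 MHz mod fs = 20.25 MHz.
20.25 MHz ≤ fs/2 = 21.925 MHz, appears at 20.25 MHz.
Distinct values: {5.95 MHz, 9.35 MHz, 9.65 MHz, 14.1 MHz, 20.25 MHz} → 5.

5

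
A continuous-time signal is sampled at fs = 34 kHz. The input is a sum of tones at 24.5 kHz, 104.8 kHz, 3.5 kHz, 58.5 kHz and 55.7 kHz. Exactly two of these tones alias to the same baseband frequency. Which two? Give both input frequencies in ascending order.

fs/2 = 17 kHz.
24.5 kHz > fs/2 = 17 kHz, folds to fs − 24.5 kHz = 9.5 kHz.
104.8 kHz mod fs = 2.8 kHz.
2.8 kHz ≤ fs/2 = 17 kHz, appears at 2.8 kHz.
3.5 kHz ≤ fs/2 = 17 kHz, passes unchanged.
58.5 kHz mod fs = 24.5 kHz.
24.5 kHz > fs/2 = 17 kHz, folds to fs − 24.5 kHz = 9.5 kHz.
55.7 kHz mod fs = 21.7 kHz.
21.7 kHz > fs/2 = 17 kHz, folds to fs − 21.7 kHz = 12.3 kHz.
24.5 kHz and 58.5 kHz both map to 9.5 kHz.

24.5 kHz, 58.5 kHz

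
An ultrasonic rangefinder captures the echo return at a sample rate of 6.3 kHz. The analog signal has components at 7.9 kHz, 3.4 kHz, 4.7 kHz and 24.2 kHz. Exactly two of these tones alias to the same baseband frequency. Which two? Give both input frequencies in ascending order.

fs/2 = 3.15 kHz.
7.9 kHz mod fs = 1.6 kHz.
1.6 kHz ≤ fs/2 = 3.15 kHz, appears at 1.6 kHz.
3.4 kHz > fs/2 = 3.15 kHz, folds to fs − 3.4 kHz = 2.9 kHz.
4.7 kHz > fs/2 = 3.15 kHz, folds to fs − 4.7 kHz = 1.6 kHz.
24.2 kHz mod fs = 5.3 kHz.
5.3 kHz > fs/2 = 3.15 kHz, folds to fs − 5.3 kHz = 1 kHz.
4.7 kHz and 7.9 kHz both map to 1.6 kHz.

4.7 kHz, 7.9 kHz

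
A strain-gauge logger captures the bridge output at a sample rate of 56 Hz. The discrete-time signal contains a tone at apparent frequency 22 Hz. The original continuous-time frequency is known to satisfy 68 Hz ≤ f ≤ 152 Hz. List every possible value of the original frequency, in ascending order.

78 Hz, 90 Hz, 134 Hz, 146 Hz

Frequencies that alias to 22 Hz are k·fs ± 22 Hz for integer k ≥ 0.
k=0: 22 Hz.
k=1: 34 Hz, 78 Hz.
k=2: 90 Hz, 134 Hz.
k=3: 146 Hz, 190 Hz.
k=4: 202 Hz, 246 Hz.
Within [68 Hz, 152 Hz]: 78 Hz, 90 Hz, 134 Hz, 146 Hz.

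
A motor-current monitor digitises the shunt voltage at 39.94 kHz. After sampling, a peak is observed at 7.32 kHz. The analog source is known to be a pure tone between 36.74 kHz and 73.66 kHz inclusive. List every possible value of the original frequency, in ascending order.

Frequencies that alias to 7.32 kHz are k·fs ± 7.32 kHz for integer k ≥ 0.
k=0: 7.32 kHz.
k=1: 32.62 kHz, 47.26 kHz.
k=2: 72.56 kHz, 87.2 kHz.
k=3: 112.5 kHz, 127.14 kHz.
Within [36.74 kHz, 73.66 kHz]: 47.26 kHz, 72.56 kHz.

47.26 kHz, 72.56 kHz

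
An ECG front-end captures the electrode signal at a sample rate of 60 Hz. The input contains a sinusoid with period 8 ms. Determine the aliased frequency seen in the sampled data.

T = 8 ms → f = 1/T = 125 Hz.
125 Hz mod fs = 5 Hz.
5 Hz ≤ fs/2 = 30 Hz, appears at 5 Hz.

5 Hz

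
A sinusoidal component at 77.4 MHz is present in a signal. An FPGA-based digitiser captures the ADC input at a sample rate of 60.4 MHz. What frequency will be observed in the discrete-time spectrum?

17 MHz

77.4 MHz mod fs = 17 MHz.
17 MHz ≤ fs/2 = 30.2 MHz, appears at 17 MHz.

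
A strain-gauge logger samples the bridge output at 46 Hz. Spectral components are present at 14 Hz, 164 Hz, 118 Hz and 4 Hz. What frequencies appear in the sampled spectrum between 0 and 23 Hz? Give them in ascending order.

fs/2 = 23 Hz.
14 Hz ≤ fs/2 = 23 Hz, passes unchanged.
164 Hz mod fs = 26 Hz.
26 Hz > fs/2 = 23 Hz, folds to fs − 26 Hz = 20 Hz.
118 Hz mod fs = 26 Hz.
26 Hz > fs/2 = 23 Hz, folds to fs − 26 Hz = 20 Hz.
4 Hz ≤ fs/2 = 23 Hz, passes unchanged.
Distinct values: {4 Hz, 14 Hz, 20 Hz}.

4 Hz, 14 Hz, 20 Hz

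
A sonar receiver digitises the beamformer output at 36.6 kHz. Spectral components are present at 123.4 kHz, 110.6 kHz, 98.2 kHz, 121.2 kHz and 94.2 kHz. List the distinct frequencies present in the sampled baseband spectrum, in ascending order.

0.8 kHz, 11.4 kHz, 11.6 kHz, 13.6 kHz, 15.6 kHz

fs/2 = 18.3 kHz.
123.4 kHz mod fs = 13.6 kHz.
13.6 kHz ≤ fs/2 = 18.3 kHz, appears at 13.6 kHz.
110.6 kHz mod fs = 0.8 kHz.
0.8 kHz ≤ fs/2 = 18.3 kHz, appears at 0.8 kHz.
98.2 kHz mod fs = 25 kHz.
25 kHz > fs/2 = 18.3 kHz, folds to fs − 25 kHz = 11.6 kHz.
121.2 kHz mod fs = 11.4 kHz.
11.4 kHz ≤ fs/2 = 18.3 kHz, appears at 11.4 kHz.
94.2 kHz mod fs = 21 kHz.
21 kHz > fs/2 = 18.3 kHz, folds to fs − 21 kHz = 15.6 kHz.
Distinct values: {0.8 kHz, 11.4 kHz, 11.6 kHz, 13.6 kHz, 15.6 kHz}.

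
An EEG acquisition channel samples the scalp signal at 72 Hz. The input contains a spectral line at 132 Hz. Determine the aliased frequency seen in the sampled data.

132 Hz mod fs = 60 Hz.
60 Hz > fs/2 = 36 Hz, folds to fs − 60 Hz = 12 Hz.

12 Hz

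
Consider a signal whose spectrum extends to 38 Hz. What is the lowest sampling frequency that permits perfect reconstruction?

76 Hz

Nyquist rate = 2 × 38 Hz = 76 Hz.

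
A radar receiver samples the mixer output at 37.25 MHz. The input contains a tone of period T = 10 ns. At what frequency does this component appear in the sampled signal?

T = 10 ns → f = 1/T = 100 MHz.
100 MHz mod fs = 25.5 MHz.
25.5 MHz > fs/2 = 18.625 MHz, folds to fs − 25.5 MHz = 11.75 MHz.

11.75 MHz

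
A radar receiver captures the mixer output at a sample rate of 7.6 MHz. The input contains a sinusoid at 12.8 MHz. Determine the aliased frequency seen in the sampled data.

2.4 MHz

12.8 MHz mod fs = 5.2 MHz.
5.2 MHz > fs/2 = 3.8 MHz, folds to fs − 5.2 MHz = 2.4 MHz.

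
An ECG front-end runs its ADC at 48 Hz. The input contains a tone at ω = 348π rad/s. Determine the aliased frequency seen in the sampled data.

ω = 348π rad/s → f = ω/(2π) = 174 Hz.
174 Hz mod fs = 30 Hz.
30 Hz > fs/2 = 24 Hz, folds to fs − 30 Hz = 18 Hz.

18 Hz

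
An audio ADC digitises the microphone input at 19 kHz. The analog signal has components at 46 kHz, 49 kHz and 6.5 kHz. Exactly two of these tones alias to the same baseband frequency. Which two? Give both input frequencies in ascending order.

46 kHz, 49 kHz

fs/2 = 9.5 kHz.
46 kHz mod fs = 8 kHz.
8 kHz ≤ fs/2 = 9.5 kHz, appears at 8 kHz.
49 kHz mod fs = 11 kHz.
11 kHz > fs/2 = 9.5 kHz, folds to fs − 11 kHz = 8 kHz.
6.5 kHz ≤ fs/2 = 9.5 kHz, passes unchanged.
46 kHz and 49 kHz both map to 8 kHz.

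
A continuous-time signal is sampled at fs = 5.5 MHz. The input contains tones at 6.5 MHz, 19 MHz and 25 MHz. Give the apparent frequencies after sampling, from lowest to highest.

1 MHz, 2.5 MHz

fs/2 = 2.75 MHz.
6.5 MHz mod fs = 1 MHz.
1 MHz ≤ fs/2 = 2.75 MHz, appears at 1 MHz.
19 MHz mod fs = 2.5 MHz.
2.5 MHz ≤ fs/2 = 2.75 MHz, appears at 2.5 MHz.
25 MHz mod fs = 3 MHz.
3 MHz > fs/2 = 2.75 MHz, folds to fs − 3 MHz = 2.5 MHz.
Distinct values: {1 MHz, 2.5 MHz}.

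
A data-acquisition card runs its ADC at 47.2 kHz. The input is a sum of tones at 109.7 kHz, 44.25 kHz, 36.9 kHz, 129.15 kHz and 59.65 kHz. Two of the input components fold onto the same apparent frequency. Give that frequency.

12.45 kHz

fs/2 = 23.6 kHz.
109.7 kHz mod fs = 15.3 kHz.
15.3 kHz ≤ fs/2 = 23.6 kHz, appears at 15.3 kHz.
44.25 kHz > fs/2 = 23.6 kHz, folds to fs − 44.25 kHz = 2.95 kHz.
36.9 kHz > fs/2 = 23.6 kHz, folds to fs − 36.9 kHz = 10.3 kHz.
129.15 kHz mod fs = 34.75 kHz.
34.75 kHz > fs/2 = 23.6 kHz, folds to fs − 34.75 kHz = 12.45 kHz.
59.65 kHz mod fs = 12.45 kHz.
12.45 kHz ≤ fs/2 = 23.6 kHz, appears at 12.45 kHz.
59.65 kHz and 129.15 kHz both map to 12.45 kHz.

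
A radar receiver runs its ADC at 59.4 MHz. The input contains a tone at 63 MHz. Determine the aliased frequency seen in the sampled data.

3.6 MHz

63 MHz mod fs = 3.6 MHz.
3.6 MHz ≤ fs/2 = 29.7 MHz, appears at 3.6 MHz.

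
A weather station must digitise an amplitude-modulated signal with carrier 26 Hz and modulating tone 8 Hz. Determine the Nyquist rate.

AM sidebands sit at fc ± fm = 18 Hz and 34 Hz.
Highest-frequency component: 34 Hz.
Nyquist rate = 2 × 34 Hz = 68 Hz.

68 Hz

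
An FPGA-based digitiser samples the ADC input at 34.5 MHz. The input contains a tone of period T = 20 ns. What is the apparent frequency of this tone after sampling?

T = 20 ns → f = 1/T = 50 MHz.
50 MHz mod fs = 15.5 MHz.
15.5 MHz ≤ fs/2 = 17.25 MHz, appears at 15.5 MHz.

15.5 MHz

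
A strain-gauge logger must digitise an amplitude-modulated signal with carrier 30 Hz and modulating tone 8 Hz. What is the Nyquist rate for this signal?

AM sidebands sit at fc ± fm = 22 Hz and 38 Hz.
Highest-frequency component: 38 Hz.
Nyquist rate = 2 × 38 Hz = 76 Hz.

76 Hz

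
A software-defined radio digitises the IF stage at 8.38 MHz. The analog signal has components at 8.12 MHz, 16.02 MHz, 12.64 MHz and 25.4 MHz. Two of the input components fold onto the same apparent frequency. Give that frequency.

fs/2 = 4.19 MHz.
8.12 MHz > fs/2 = 4.19 MHz, folds to fs − 8.12 MHz = 0.26 MHz.
16.02 MHz mod fs = 7.64 MHz.
7.64 MHz > fs/2 = 4.19 MHz, folds to fs − 7.64 MHz = 0.74 MHz.
12.64 MHz mod fs = 4.26 MHz.
4.26 MHz > fs/2 = 4.19 MHz, folds to fs − 4.26 MHz = 4.12 MHz.
25.4 MHz mod fs = 0.26 MHz.
0.26 MHz ≤ fs/2 = 4.19 MHz, appears at 0.26 MHz.
8.12 MHz and 25.4 MHz both map to 0.26 MHz.

0.26 MHz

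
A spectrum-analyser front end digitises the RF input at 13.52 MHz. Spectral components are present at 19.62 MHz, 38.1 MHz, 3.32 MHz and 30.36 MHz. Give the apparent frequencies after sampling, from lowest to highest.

2.46 MHz, 3.32 MHz, 6.1 MHz

fs/2 = 6.76 MHz.
19.62 MHz mod fs = 6.1 MHz.
6.1 MHz ≤ fs/2 = 6.76 MHz, appears at 6.1 MHz.
38.1 MHz mod fs = 11.06 MHz.
11.06 MHz > fs/2 = 6.76 MHz, folds to fs − 11.06 MHz = 2.46 MHz.
3.32 MHz ≤ fs/2 = 6.76 MHz, passes unchanged.
30.36 MHz mod fs = 3.32 MHz.
3.32 MHz ≤ fs/2 = 6.76 MHz, appears at 3.32 MHz.
Distinct values: {2.46 MHz, 3.32 MHz, 6.1 MHz}.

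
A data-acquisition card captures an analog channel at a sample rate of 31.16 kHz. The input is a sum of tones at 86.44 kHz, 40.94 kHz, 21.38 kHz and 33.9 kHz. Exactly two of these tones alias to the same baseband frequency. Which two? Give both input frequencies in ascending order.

21.38 kHz, 40.94 kHz

fs/2 = 15.58 kHz.
86.44 kHz mod fs = 24.12 kHz.
24.12 kHz > fs/2 = 15.58 kHz, folds to fs − 24.12 kHz = 7.04 kHz.
40.94 kHz mod fs = 9.78 kHz.
9.78 kHz ≤ fs/2 = 15.58 kHz, appears at 9.78 kHz.
21.38 kHz > fs/2 = 15.58 kHz, folds to fs − 21.38 kHz = 9.78 kHz.
33.9 kHz mod fs = 2.74 kHz.
2.74 kHz ≤ fs/2 = 15.58 kHz, appears at 2.74 kHz.
21.38 kHz and 40.94 kHz both map to 9.78 kHz.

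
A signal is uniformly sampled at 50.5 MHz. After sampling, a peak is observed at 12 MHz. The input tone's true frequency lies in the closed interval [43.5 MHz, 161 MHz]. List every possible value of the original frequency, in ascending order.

Frequencies that alias to 12 MHz are k·fs ± 12 MHz for integer k ≥ 0.
k=0: 12 MHz.
k=1: 38.5 MHz, 62.5 MHz.
k=2: 89 MHz, 113 MHz.
k=3: 139.5 MHz, 163.5 MHz.
k=4: 190 MHz, 214 MHz.
Within [43.5 MHz, 161 MHz]: 62.5 MHz, 89 MHz, 113 MHz, 139.5 MHz.

62.5 MHz, 89 MHz, 113 MHz, 139.5 MHz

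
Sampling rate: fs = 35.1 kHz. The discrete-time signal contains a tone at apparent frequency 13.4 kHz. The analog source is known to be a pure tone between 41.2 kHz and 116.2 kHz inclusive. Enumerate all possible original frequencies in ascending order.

48.5 kHz, 56.8 kHz, 83.6 kHz, 91.9 kHz

Frequencies that alias to 13.4 kHz are k·fs ± 13.4 kHz for integer k ≥ 0.
k=0: 13.4 kHz.
k=1: 21.7 kHz, 48.5 kHz.
k=2: 56.8 kHz, 83.6 kHz.
k=3: 91.9 kHz, 118.7 kHz.
k=4: 127 kHz, 153.8 kHz.
Within [41.2 kHz, 116.2 kHz]: 48.5 kHz, 56.8 kHz, 83.6 kHz, 91.9 kHz.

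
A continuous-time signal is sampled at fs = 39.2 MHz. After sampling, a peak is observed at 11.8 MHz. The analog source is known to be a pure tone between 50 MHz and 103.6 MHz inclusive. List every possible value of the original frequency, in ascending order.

Frequencies that alias to 11.8 MHz are k·fs ± 11.8 MHz for integer k ≥ 0.
k=0: 11.8 MHz.
k=1: 27.4 MHz, 51 MHz.
k=2: 66.6 MHz, 90.2 MHz.
k=3: 105.8 MHz, 129.4 MHz.
Within [50 MHz, 103.6 MHz]: 51 MHz, 66.6 MHz, 90.2 MHz.

51 MHz, 66.6 MHz, 90.2 MHz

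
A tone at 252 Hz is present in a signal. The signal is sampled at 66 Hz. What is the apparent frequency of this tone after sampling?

252 Hz mod fs = 54 Hz.
54 Hz > fs/2 = 33 Hz, folds to fs − 54 Hz = 12 Hz.

12 Hz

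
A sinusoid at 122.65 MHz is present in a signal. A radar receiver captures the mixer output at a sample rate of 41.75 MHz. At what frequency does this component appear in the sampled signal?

2.6 MHz

122.65 MHz mod fs = 39.15 MHz.
39.15 MHz > fs/2 = 20.875 MHz, folds to fs − 39.15 MHz = 2.6 MHz.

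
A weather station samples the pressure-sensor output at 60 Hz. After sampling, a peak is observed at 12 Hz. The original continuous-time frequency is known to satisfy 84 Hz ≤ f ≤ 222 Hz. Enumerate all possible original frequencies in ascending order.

108 Hz, 132 Hz, 168 Hz, 192 Hz

Frequencies that alias to 12 Hz are k·fs ± 12 Hz for integer k ≥ 0.
k=0: 12 Hz.
k=1: 48 Hz, 72 Hz.
k=2: 108 Hz, 132 Hz.
k=3: 168 Hz, 192 Hz.
k=4: 228 Hz, 252 Hz.
Within [84 Hz, 222 Hz]: 108 Hz, 132 Hz, 168 Hz, 192 Hz.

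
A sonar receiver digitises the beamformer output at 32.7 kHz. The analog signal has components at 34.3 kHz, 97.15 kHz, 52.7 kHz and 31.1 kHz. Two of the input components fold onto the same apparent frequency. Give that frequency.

1.6 kHz

fs/2 = 16.35 kHz.
34.3 kHz mod fs = 1.6 kHz.
1.6 kHz ≤ fs/2 = 16.35 kHz, appears at 1.6 kHz.
97.15 kHz mod fs = 31.75 kHz.
31.75 kHz > fs/2 = 16.35 kHz, folds to fs − 31.75 kHz = 0.95 kHz.
52.7 kHz mod fs = 20 kHz.
20 kHz > fs/2 = 16.35 kHz, folds to fs − 20 kHz = 12.7 kHz.
31.1 kHz > fs/2 = 16.35 kHz, folds to fs − 31.1 kHz = 1.6 kHz.
31.1 kHz and 34.3 kHz both map to 1.6 kHz.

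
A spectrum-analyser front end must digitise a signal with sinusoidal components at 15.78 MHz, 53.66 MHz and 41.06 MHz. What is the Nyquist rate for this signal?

107.32 MHz

Highest-frequency component: 53.66 MHz.
Nyquist rate = 2 × 53.66 MHz = 107.32 MHz.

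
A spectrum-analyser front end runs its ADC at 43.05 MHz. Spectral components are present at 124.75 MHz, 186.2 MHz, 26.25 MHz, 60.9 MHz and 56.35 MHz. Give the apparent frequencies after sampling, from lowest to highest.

fs/2 = 21.525 MHz.
124.75 MHz mod fs = 38.65 MHz.
38.65 MHz > fs/2 = 21.525 MHz, folds to fs − 38.65 MHz = 4.4 MHz.
186.2 MHz mod fs = 14 MHz.
14 MHz ≤ fs/2 = 21.525 MHz, appears at 14 MHz.
26.25 MHz > fs/2 = 21.525 MHz, folds to fs − 26.25 MHz = 16.8 MHz.
60.9 MHz mod fs = 17.85 MHz.
17.85 MHz ≤ fs/2 = 21.525 MHz, appears at 17.85 MHz.
56.35 MHz mod fs = 13.3 MHz.
13.3 MHz ≤ fs/2 = 21.525 MHz, appears at 13.3 MHz.
Distinct values: {4.4 MHz, 13.3 MHz, 14 MHz, 16.8 MHz, 17.85 MHz}.

4.4 MHz, 13.3 MHz, 14 MHz, 16.8 MHz, 17.85 MHz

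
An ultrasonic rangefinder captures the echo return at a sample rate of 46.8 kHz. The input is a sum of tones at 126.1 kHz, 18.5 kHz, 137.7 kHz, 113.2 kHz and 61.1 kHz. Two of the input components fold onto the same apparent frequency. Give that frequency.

fs/2 = 23.4 kHz.
126.1 kHz mod fs = 32.5 kHz.
32.5 kHz > fs/2 = 23.4 kHz, folds to fs − 32.5 kHz = 14.3 kHz.
18.5 kHz ≤ fs/2 = 23.4 kHz, passes unchanged.
137.7 kHz mod fs = 44.1 kHz.
44.1 kHz > fs/2 = 23.4 kHz, folds to fs − 44.1 kHz = 2.7 kHz.
113.2 kHz mod fs = 19.6 kHz.
19.6 kHz ≤ fs/2 = 23.4 kHz, appears at 19.6 kHz.
61.1 kHz mod fs = 14.3 kHz.
14.3 kHz ≤ fs/2 = 23.4 kHz, appears at 14.3 kHz.
61.1 kHz and 126.1 kHz both map to 14.3 kHz.

14.3 kHz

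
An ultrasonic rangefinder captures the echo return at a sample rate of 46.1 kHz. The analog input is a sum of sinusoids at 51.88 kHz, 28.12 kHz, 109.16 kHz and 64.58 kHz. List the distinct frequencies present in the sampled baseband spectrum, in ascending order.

5.78 kHz, 16.96 kHz, 17.98 kHz, 18.48 kHz

fs/2 = 23.05 kHz.
51.88 kHz mod fs = 5.78 kHz.
5.78 kHz ≤ fs/2 = 23.05 kHz, appears at 5.78 kHz.
28.12 kHz > fs/2 = 23.05 kHz, folds to fs − 28.12 kHz = 17.98 kHz.
109.16 kHz mod fs = 16.96 kHz.
16.96 kHz ≤ fs/2 = 23.05 kHz, appears at 16.96 kHz.
64.58 kHz mod fs = 18.48 kHz.
18.48 kHz ≤ fs/2 = 23.05 kHz, appears at 18.48 kHz.
Distinct values: {5.78 kHz, 16.96 kHz, 17.98 kHz, 18.48 kHz}.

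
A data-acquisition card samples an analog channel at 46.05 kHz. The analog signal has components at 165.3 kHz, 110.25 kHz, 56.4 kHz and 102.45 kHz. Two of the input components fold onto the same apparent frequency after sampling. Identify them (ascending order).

56.4 kHz, 102.45 kHz

fs/2 = 23.025 kHz.
165.3 kHz mod fs = 27.15 kHz.
27.15 kHz > fs/2 = 23.025 kHz, folds to fs − 27.15 kHz = 18.9 kHz.
110.25 kHz mod fs = 18.15 kHz.
18.15 kHz ≤ fs/2 = 23.025 kHz, appears at 18.15 kHz.
56.4 kHz mod fs = 10.35 kHz.
10.35 kHz ≤ fs/2 = 23.025 kHz, appears at 10.35 kHz.
102.45 kHz mod fs = 10.35 kHz.
10.35 kHz ≤ fs/2 = 23.025 kHz, appears at 10.35 kHz.
56.4 kHz and 102.45 kHz both map to 10.35 kHz.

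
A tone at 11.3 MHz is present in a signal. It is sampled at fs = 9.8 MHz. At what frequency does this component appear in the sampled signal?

11.3 MHz mod fs = 1.5 MHz.
1.5 MHz ≤ fs/2 = 4.9 MHz, appears at 1.5 MHz.

1.5 MHz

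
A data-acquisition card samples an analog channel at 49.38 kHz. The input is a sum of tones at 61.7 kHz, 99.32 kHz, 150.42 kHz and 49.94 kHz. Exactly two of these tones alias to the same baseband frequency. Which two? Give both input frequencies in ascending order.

fs/2 = 24.69 kHz.
61.7 kHz mod fs = 12.32 kHz.
12.32 kHz ≤ fs/2 = 24.69 kHz, appears at 12.32 kHz.
99.32 kHz mod fs = 0.56 kHz.
0.56 kHz ≤ fs/2 = 24.69 kHz, appears at 0.56 kHz.
150.42 kHz mod fs = 2.28 kHz.
2.28 kHz ≤ fs/2 = 24.69 kHz, appears at 2.28 kHz.
49.94 kHz mod fs = 0.56 kHz.
0.56 kHz ≤ fs/2 = 24.69 kHz, appears at 0.56 kHz.
49.94 kHz and 99.32 kHz both map to 0.56 kHz.

49.94 kHz, 99.32 kHz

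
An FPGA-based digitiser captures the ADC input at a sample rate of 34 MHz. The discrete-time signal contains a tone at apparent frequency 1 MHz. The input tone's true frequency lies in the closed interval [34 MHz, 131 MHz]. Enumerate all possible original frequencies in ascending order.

35 MHz, 67 MHz, 69 MHz, 101 MHz, 103 MHz

Frequencies that alias to 1 MHz are k·fs ± 1 MHz for integer k ≥ 0.
k=0: 1 MHz.
k=1: 33 MHz, 35 MHz.
k=2: 67 MHz, 69 MHz.
k=3: 101 MHz, 103 MHz.
k=4: 135 MHz, 137 MHz.
Within [34 MHz, 131 MHz]: 35 MHz, 67 MHz, 69 MHz, 101 MHz, 103 MHz.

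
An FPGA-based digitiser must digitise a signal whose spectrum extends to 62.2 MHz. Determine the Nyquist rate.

Nyquist rate = 2 × 62.2 MHz = 124.4 MHz.

124.4 MHz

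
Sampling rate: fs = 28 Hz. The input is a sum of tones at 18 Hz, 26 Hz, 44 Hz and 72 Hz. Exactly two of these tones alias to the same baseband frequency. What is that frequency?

fs/2 = 14 Hz.
18 Hz > fs/2 = 14 Hz, folds to fs − 18 Hz = 10 Hz.
26 Hz > fs/2 = 14 Hz, folds to fs − 26 Hz = 2 Hz.
44 Hz mod fs = 16 Hz.
16 Hz > fs/2 = 14 Hz, folds to fs − 16 Hz = 12 Hz.
72 Hz mod fs = 16 Hz.
16 Hz > fs/2 = 14 Hz, folds to fs − 16 Hz = 12 Hz.
44 Hz and 72 Hz both map to 12 Hz.

12 Hz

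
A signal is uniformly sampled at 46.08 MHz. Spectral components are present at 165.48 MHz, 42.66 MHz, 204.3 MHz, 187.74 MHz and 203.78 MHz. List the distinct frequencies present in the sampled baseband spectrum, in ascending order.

3.42 MHz, 18.84 MHz, 19.46 MHz, 19.98 MHz

fs/2 = 23.04 MHz.
165.48 MHz mod fs = 27.24 MHz.
27.24 MHz > fs/2 = 23.04 MHz, folds to fs − 27.24 MHz = 18.84 MHz.
42.66 MHz > fs/2 = 23.04 MHz, folds to fs − 42.66 MHz = 3.42 MHz.
204.3 MHz mod fs = 19.98 MHz.
19.98 MHz ≤ fs/2 = 23.04 MHz, appears at 19.98 MHz.
187.74 MHz mod fs = 3.42 MHz.
3.42 MHz ≤ fs/2 = 23.04 MHz, appears at 3.42 MHz.
203.78 MHz mod fs = 19.46 MHz.
19.46 MHz ≤ fs/2 = 23.04 MHz, appears at 19.46 MHz.
Distinct values: {3.42 MHz, 18.84 MHz, 19.46 MHz, 19.98 MHz}.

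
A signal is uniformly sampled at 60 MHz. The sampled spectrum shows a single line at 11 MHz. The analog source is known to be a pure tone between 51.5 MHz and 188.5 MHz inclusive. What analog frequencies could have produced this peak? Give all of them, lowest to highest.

Frequencies that alias to 11 MHz are k·fs ± 11 MHz for integer k ≥ 0.
k=0: 11 MHz.
k=1: 49 MHz, 71 MHz.
k=2: 109 MHz, 131 MHz.
k=3: 169 MHz, 191 MHz.
k=4: 229 MHz, 251 MHz.
Within [51.5 MHz, 188.5 MHz]: 71 MHz, 109 MHz, 131 MHz, 169 MHz.

71 MHz, 109 MHz, 131 MHz, 169 MHz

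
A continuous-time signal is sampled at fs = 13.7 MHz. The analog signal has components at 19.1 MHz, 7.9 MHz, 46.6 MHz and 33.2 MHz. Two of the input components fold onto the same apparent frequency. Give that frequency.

fs/2 = 6.85 MHz.
19.1 MHz mod fs = 5.4 MHz.
5.4 MHz ≤ fs/2 = 6.85 MHz, appears at 5.4 MHz.
7.9 MHz > fs/2 = 6.85 MHz, folds to fs − 7.9 MHz = 5.8 MHz.
46.6 MHz mod fs = 5.5 MHz.
5.5 MHz ≤ fs/2 = 6.85 MHz, appears at 5.5 MHz.
33.2 MHz mod fs = 5.8 MHz.
5.8 MHz ≤ fs/2 = 6.85 MHz, appears at 5.8 MHz.
7.9 MHz and 33.2 MHz both map to 5.8 MHz.

5.8 MHz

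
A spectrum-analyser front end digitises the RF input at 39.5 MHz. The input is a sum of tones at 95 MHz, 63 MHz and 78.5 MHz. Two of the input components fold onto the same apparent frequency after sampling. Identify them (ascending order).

fs/2 = 19.75 MHz.
95 MHz mod fs = 16 MHz.
16 MHz ≤ fs/2 = 19.75 MHz, appears at 16 MHz.
63 MHz mod fs = 23.5 MHz.
23.5 MHz > fs/2 = 19.75 MHz, folds to fs − 23.5 MHz = 16 MHz.
78.5 MHz mod fs = 39 MHz.
39 MHz > fs/2 = 19.75 MHz, folds to fs − 39 MHz = 0.5 MHz.
63 MHz and 95 MHz both map to 16 MHz.

63 MHz, 95 MHz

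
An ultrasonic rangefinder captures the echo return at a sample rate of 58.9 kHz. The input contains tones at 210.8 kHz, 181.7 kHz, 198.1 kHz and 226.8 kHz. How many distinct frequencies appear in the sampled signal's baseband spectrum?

4

fs/2 = 29.45 kHz.
210.8 kHz mod fs = 34.1 kHz.
34.1 kHz > fs/2 = 29.45 kHz, folds to fs − 34.1 kHz = 24.8 kHz.
181.7 kHz mod fs = 5 kHz.
5 kHz ≤ fs/2 = 29.45 kHz, appears at 5 kHz.
198.1 kHz mod fs = 21.4 kHz.
21.4 kHz ≤ fs/2 = 29.45 kHz, appears at 21.4 kHz.
226.8 kHz mod fs = 50.1 kHz.
50.1 kHz > fs/2 = 29.45 kHz, folds to fs − 50.1 kHz = 8.8 kHz.
Distinct values: {5 kHz, 8.8 kHz, 21.4 kHz, 24.8 kHz} → 4.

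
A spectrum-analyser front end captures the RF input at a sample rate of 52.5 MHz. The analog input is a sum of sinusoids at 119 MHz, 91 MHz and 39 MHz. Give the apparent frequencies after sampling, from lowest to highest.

13.5 MHz, 14 MHz

fs/2 = 26.25 MHz.
119 MHz mod fs = 14 MHz.
14 MHz ≤ fs/2 = 26.25 MHz, appears at 14 MHz.
91 MHz mod fs = 38.5 MHz.
38.5 MHz > fs/2 = 26.25 MHz, folds to fs − 38.5 MHz = 14 MHz.
39 MHz > fs/2 = 26.25 MHz, folds to fs − 39 MHz = 13.5 MHz.
Distinct values: {13.5 MHz, 14 MHz}.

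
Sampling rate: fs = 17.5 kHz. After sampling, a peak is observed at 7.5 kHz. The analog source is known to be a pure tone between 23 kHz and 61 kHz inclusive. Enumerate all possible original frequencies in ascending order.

25 kHz, 27.5 kHz, 42.5 kHz, 45 kHz, 60 kHz

Frequencies that alias to 7.5 kHz are k·fs ± 7.5 kHz for integer k ≥ 0.
k=0: 7.5 kHz.
k=1: 10 kHz, 25 kHz.
k=2: 27.5 kHz, 42.5 kHz.
k=3: 45 kHz, 60 kHz.
k=4: 62.5 kHz, 77.5 kHz.
Within [23 kHz, 61 kHz]: 25 kHz, 27.5 kHz, 42.5 kHz, 45 kHz, 60 kHz.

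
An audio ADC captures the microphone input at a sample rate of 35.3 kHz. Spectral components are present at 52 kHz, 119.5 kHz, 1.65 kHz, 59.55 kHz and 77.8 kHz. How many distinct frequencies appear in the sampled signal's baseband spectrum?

fs/2 = 17.65 kHz.
52 kHz mod fs = 16.7 kHz.
16.7 kHz ≤ fs/2 = 17.65 kHz, appears at 16.7 kHz.
119.5 kHz mod fs = 13.6 kHz.
13.6 kHz ≤ fs/2 = 17.65 kHz, appears at 13.6 kHz.
1.65 kHz ≤ fs/2 = 17.65 kHz, passes unchanged.
59.55 kHz mod fs = 24.25 kHz.
24.25 kHz > fs/2 = 17.65 kHz, folds to fs − 24.25 kHz = 11.05 kHz.
77.8 kHz mod fs = 7.2 kHz.
7.2 kHz ≤ fs/2 = 17.65 kHz, appears at 7.2 kHz.
Distinct values: {1.65 kHz, 7.2 kHz, 11.05 kHz, 13.6 kHz, 16.7 kHz} → 5.

5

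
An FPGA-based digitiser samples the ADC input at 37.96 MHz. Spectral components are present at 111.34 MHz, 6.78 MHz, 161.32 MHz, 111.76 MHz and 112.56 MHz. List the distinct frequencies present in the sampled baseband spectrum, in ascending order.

fs/2 = 18.98 MHz.
111.34 MHz mod fs = 35.42 MHz.
35.42 MHz > fs/2 = 18.98 MHz, folds to fs − 35.42 MHz = 2.54 MHz.
6.78 MHz ≤ fs/2 = 18.98 MHz, passes unchanged.
161.32 MHz mod fs = 9.48 MHz.
9.48 MHz ≤ fs/2 = 18.98 MHz, appears at 9.48 MHz.
111.76 MHz mod fs = 35.84 MHz.
35.84 MHz > fs/2 = 18.98 MHz, folds to fs − 35.84 MHz = 2.12 MHz.
112.56 MHz mod fs = 36.64 MHz.
36.64 MHz > fs/2 = 18.98 MHz, folds to fs − 36.64 MHz = 1.32 MHz.
Distinct values: {1.32 MHz, 2.12 MHz, 2.54 MHz, 6.78 MHz, 9.48 MHz}.

1.32 MHz, 2.12 MHz, 2.54 MHz, 6.78 MHz, 9.48 MHz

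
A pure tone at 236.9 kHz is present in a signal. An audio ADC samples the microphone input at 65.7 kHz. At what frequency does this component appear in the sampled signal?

25.9 kHz

236.9 kHz mod fs = 39.8 kHz.
39.8 kHz > fs/2 = 32.85 kHz, folds to fs − 39.8 kHz = 25.9 kHz.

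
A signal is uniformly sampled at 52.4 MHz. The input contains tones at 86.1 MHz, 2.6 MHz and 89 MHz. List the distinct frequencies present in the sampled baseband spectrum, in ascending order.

2.6 MHz, 15.8 MHz, 18.7 MHz

fs/2 = 26.2 MHz.
86.1 MHz mod fs = 33.7 MHz.
33.7 MHz > fs/2 = 26.2 MHz, folds to fs − 33.7 MHz = 18.7 MHz.
2.6 MHz ≤ fs/2 = 26.2 MHz, passes unchanged.
89 MHz mod fs = 36.6 MHz.
36.6 MHz > fs/2 = 26.2 MHz, folds to fs − 36.6 MHz = 15.8 MHz.
Distinct values: {2.6 MHz, 15.8 MHz, 18.7 MHz}.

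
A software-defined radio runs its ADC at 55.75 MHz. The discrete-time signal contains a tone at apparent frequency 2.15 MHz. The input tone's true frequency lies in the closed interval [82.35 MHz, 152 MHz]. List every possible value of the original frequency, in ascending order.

109.35 MHz, 113.65 MHz

Frequencies that alias to 2.15 MHz are k·fs ± 2.15 MHz for integer k ≥ 0.
k=0: 2.15 MHz.
k=1: 53.6 MHz, 57.9 MHz.
k=2: 109.35 MHz, 113.65 MHz.
k=3: 165.1 MHz, 169.4 MHz.
Within [82.35 MHz, 152 MHz]: 109.35 MHz, 113.65 MHz.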